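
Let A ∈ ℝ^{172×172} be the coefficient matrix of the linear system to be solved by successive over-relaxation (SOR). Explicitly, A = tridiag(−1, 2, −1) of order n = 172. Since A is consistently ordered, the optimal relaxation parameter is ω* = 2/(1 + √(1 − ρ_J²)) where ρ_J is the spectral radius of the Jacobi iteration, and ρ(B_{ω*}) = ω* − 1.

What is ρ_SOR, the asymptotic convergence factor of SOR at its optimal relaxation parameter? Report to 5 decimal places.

ρ_SOR = 0.96433

[ρ_J] n=172: ρ(B_J) = cos(π/(n+1)) = cos(π/173) = 0.99984.
root = sin(π/173) = 0.018158  (since 1−cos² = sin²).
ω* = 2/(1 + 0.018158) = 2/1.018158 = 1.96433.
ρ(B_{ω*}) = ω*−1 = 0.96433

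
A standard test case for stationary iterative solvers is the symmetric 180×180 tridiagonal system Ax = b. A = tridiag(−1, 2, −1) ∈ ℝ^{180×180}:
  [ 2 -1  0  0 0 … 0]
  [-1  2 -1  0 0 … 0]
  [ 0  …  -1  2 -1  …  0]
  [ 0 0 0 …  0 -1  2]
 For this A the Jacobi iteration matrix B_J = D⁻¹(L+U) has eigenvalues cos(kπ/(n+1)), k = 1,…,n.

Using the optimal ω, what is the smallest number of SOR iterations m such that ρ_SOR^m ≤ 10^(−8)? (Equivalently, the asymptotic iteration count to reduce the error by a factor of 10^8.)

m = 531

[ρ_J] n=180: ρ(B_J) = cos(π/(n+1)) = cos(π/181) = 0.9998494.
√(1 − cos²(π/181)) = sin(π/181) ≈ 0.0173560.
Then 2/(1+√(1−ρ_J²)) = 2/(1+0.0173560); ω* = 2/1.0173560 = 1.9658802.
ρ_SOR = ω* − 1 = 1.9658802 − 1 = 0.9658802.
m ≥ 8·ln10 / (−ln 0.9658802) = 530.619; smallest integer m = 531.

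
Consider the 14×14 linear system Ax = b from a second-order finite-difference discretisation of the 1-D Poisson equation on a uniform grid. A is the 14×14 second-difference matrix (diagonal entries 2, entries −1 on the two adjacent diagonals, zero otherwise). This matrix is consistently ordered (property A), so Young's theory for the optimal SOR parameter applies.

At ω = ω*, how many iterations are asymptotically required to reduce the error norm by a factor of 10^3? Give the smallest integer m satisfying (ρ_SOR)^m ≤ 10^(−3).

spectrum of D⁻¹(L+U) = {cos(kπ/15) : 1≤k≤14}; ρ_J = cos(π/15) = 0.9781476.
1 − cos²(π/15) = sin²(π/15) ⇒ √(1−ρ_J²) = sin(π/15) = 0.2079117.
ω* = 2/(1 + 0.2079117) = 2/1.2079117 = 1.6557502.
ρ(B_{ω*}) = ω*−1 = 0.6557502
Need (0.6557502)^m ≤ 10^(−3): m ≥ 3·ln10/|ln 0.6557502| = 6.90776/0.421975 = 16.370 ⇒ m = 17.

m = 17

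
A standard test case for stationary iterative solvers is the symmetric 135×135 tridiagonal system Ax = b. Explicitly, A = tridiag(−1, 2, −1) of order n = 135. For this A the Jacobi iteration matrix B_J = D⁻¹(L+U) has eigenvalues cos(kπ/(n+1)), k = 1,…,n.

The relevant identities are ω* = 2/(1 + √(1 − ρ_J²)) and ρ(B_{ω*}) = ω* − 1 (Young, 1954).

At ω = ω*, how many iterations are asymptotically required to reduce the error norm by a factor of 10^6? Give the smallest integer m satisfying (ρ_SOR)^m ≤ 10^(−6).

m = 300

n=135: λ(B_J) = 1 − λ(A)/2 = cos(kπ/136); k=1 gives ρ_J = 0.9997332.
1 − cos²(π/136) = sin²(π/136) ⇒ √(1−ρ_J²) = sin(π/136) = 0.0230979.
ω* = 2 / (1 + 0.0230979) = 2 / 1.0230979 ≈ 1.9548471.
[ρ_SOR] ω* − 1 = 0.9548471.
m ≥ 6·ln10 / (−ln 0.9548471) = 299.010; smallest integer m = 300.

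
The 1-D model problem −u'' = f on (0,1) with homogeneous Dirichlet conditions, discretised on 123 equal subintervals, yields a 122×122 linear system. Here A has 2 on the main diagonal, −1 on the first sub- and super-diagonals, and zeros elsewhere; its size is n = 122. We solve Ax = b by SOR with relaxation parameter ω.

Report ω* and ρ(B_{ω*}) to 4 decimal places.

B_J for the 122×122 system has eigenvalues cos(kπ/123); ρ_J = cos(π/123) = 0.9997.
√(1−ρ_J²) simplifies to sin(π/123) = 0.02554.
[ω*] 2 ÷ (1 + 0.02554) = 2 ÷ 1.02554 = 1.9502.
[ρ_SOR] ω* − 1 = 0.9502.

ω* = 1.9502, ρ_SOR = 0.9502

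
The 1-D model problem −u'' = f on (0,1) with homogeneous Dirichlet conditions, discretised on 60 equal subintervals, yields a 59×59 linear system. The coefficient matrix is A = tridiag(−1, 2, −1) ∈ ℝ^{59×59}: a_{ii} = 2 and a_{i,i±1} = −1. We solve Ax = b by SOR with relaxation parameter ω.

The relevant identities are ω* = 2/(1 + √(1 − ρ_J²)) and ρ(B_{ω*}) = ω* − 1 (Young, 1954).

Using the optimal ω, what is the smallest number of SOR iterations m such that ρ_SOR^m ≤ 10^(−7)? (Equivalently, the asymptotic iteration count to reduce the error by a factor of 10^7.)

[ρ_J] n=59: ρ(B_J) = cos(π/(n+1)) = cos(π/60) = 0.9986295.
1 − cos²(π/60) = sin²(π/60) ⇒ √(1−ρ_J²) = sin(π/60) = 0.0523360.
So ω* = 2/1.0523360 = 1.9005337 (Young).
[ρ_SOR] ω* − 1 = 0.9005337.
7·ln10 = 16.1181; −ln(0.9005337) = 0.104768; m = ⌈16.1181/0.104768⌉ = ⌈153.846⌉ = 154.

m = 154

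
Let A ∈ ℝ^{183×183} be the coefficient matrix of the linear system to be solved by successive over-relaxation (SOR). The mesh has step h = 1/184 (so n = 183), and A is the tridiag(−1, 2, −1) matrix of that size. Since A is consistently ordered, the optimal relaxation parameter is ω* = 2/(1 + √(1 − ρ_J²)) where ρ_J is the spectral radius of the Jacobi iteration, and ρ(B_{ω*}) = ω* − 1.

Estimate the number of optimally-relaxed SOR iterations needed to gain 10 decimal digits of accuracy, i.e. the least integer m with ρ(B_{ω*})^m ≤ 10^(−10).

m = 675

ρ_J = max_k |cos(kπ/184)| = cos(π/184) = 0.9998542
√(1 − cos²(π/184)) = sin(π/184) ≈ 0.0170730.
So ω* = 2/1.0170730 = 1.9664272 (Young).
ρ_SOR = ω* − 1 = 1.9664272 − 1 = 0.9664272.
Need (0.9664272)^m ≤ 10^(−10): m ≥ 10·ln10/|ln 0.9664272| = 23.0259/0.0341493 = 674.272 ⇒ m = 675.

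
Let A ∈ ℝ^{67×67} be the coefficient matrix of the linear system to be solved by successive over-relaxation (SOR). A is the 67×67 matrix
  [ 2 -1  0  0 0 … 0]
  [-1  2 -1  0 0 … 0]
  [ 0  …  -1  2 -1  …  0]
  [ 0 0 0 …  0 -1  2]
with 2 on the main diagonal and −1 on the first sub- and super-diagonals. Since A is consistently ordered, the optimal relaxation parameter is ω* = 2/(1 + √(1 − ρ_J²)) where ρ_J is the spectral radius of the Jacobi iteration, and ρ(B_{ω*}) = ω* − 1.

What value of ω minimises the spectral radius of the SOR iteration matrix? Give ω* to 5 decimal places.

ω* = 1.91171

n=67: λ(B_J) = 1 − λ(A)/2 = cos(kπ/68); k=1 gives ρ_J = 0.99893.
1 − cos²(π/68) = sin²(π/68) ⇒ √(1−ρ_J²) = sin(π/68) = 0.046183.
ω* = 2 / (1 + 0.046183) = 2 / 1.046183 ≈ 1.91171.
ρ_SOR = ω* − 1 ≈ 0.91171.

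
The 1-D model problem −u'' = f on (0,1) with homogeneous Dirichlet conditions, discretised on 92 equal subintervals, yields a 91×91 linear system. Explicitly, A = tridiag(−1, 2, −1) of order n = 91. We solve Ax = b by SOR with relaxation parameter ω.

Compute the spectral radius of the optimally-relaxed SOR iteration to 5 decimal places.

spectrum of D⁻¹(L+U) = {cos(kπ/92) : 1≤k≤91}; ρ_J = cos(π/92) = 0.99942.
1 − cos²(π/92) = sin²(π/92) ⇒ √(1−ρ_J²) = sin(π/92) = 0.034141.
ω* = 2 / (1 + 0.034141) = 2 / 1.034141 ≈ 1.93397.
Hence ρ(B_{ω*}) = 1.93397 − 1 = 0.93397.

ρ_SOR = 0.93397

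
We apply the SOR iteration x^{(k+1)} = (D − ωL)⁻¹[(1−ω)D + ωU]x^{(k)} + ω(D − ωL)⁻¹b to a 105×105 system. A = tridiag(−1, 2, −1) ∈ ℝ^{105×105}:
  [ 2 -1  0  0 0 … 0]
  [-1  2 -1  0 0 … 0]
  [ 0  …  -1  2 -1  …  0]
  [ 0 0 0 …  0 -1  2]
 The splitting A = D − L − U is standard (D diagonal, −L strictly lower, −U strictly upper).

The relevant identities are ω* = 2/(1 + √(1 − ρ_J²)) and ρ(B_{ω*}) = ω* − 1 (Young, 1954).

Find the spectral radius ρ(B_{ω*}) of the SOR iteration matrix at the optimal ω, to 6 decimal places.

ρ_SOR = 0.942439

n=105: λ(B_J) = 1 − λ(A)/2 = cos(kπ/106); k=1 gives ρ_J = 0.999561.
√(1−ρ_J²) simplifies to sin(π/106) = 0.0296333.
[ω*] 2 ÷ (1 + 0.0296333) = 2 ÷ 1.0296333 = 1.942439.
ρ_SOR = ω* − 1 = 1.942439 − 1 = 0.942439.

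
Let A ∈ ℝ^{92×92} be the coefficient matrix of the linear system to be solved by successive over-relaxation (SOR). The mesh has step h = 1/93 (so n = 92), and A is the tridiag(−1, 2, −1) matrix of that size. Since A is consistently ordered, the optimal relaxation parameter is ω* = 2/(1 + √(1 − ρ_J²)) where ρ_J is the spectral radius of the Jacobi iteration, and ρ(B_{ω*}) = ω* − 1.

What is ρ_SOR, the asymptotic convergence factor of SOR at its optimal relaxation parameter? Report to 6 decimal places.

B_J for the 92×92 system has eigenvalues cos(kπ/93); ρ_J = cos(π/93) = 0.999429.
root = sin(π/93) = 0.0337741  (since 1−cos² = sin²).
So ω* = 2/1.0337741 = 1.934659 (Young).
and ρ(B_{ω*}) = 1.934659 − 1 = 0.934659.

ρ_SOR = 0.934659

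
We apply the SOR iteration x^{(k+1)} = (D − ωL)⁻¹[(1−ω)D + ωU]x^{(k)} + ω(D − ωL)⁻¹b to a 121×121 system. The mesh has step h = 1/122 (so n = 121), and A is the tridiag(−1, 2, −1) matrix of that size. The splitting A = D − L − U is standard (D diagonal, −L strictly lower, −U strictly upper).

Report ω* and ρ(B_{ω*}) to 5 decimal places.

ω* = 1.94980, ρ_SOR = 0.94980

½·tridiag(1,0,1) at n=121: λ_k = cos(kπ/122); max |λ| at k=1 ⇒ ρ_J = cos(π/122) ≈ 0.99967.
√(1−ρ_J²) = |sin(π/122)| = 0.025748
So ω* = 2/1.025748 = 1.94980 (Young).
At ω = 1.94980 every |λ(B_ω)| = ω−1, so ρ_SOR = 0.94980.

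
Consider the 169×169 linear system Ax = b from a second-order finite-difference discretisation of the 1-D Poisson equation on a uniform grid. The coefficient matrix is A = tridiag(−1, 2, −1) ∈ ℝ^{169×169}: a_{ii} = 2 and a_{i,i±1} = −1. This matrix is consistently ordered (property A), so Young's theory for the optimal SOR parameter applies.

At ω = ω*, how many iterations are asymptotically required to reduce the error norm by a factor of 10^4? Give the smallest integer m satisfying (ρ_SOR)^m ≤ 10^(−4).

m = 250

½·tridiag(1,0,1) at n=169: λ_k = cos(kπ/170); max |λ| at k=1 ⇒ ρ_J = cos(π/170) ≈ 0.9998293.
1 − cos²(π/170) = sin²(π/170) ⇒ √(1−ρ_J²) = sin(π/170) = 0.0184789.
Young: ω* = 2/(1+√(1−ρ_J²)) = 2/(1+0.0184789) = 2/1.0184789 = 1.9637127.
At ω = 1.9637127 every |λ(B_ω)| = ω−1, so ρ_SOR = 0.9637127.
(0.9637127)^m ≤ 10^{−4}  ⇒  m·ln(0.9637127) ≤ −4·ln10  ⇒  m ≥ 249.183  ⇒  m = 250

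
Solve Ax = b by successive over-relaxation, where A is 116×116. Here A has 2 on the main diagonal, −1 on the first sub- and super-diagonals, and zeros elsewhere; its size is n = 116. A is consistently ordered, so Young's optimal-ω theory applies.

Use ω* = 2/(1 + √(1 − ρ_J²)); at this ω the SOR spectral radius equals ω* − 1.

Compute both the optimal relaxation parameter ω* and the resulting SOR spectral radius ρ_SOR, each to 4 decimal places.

ρ_J = max_k |cos(kπ/117)| = cos(π/117) = 0.9996
√(1−ρ_J²) = |sin(π/117)| = 0.02685
ω* = 2/(1+0.02685) = 1.9477
ρ_SOR = ω* − 1 = 1.9477 − 1 = 0.9477.

ω* = 1.9477, ρ_SOR = 0.9477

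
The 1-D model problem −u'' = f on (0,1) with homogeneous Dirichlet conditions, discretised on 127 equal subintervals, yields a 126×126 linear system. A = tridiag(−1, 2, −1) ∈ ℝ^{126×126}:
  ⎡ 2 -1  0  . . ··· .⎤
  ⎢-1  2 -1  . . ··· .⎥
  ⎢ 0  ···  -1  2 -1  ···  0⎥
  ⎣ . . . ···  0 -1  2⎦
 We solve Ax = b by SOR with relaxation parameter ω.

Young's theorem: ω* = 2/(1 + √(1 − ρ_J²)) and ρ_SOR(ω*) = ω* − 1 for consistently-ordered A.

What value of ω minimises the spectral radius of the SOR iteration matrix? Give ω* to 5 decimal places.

½·tridiag(1,0,1) at n=126: λ_k = cos(kπ/127); max |λ| at k=1 ⇒ ρ_J = cos(π/127) ≈ 0.99969.
√(1−ρ_J²) simplifies to sin(π/127) = 0.024734.
ω* = 2/(1+0.024734) = 1.95173
ρ(B_{ω*}) = ω*−1 = 0.95173

ω* = 1.95173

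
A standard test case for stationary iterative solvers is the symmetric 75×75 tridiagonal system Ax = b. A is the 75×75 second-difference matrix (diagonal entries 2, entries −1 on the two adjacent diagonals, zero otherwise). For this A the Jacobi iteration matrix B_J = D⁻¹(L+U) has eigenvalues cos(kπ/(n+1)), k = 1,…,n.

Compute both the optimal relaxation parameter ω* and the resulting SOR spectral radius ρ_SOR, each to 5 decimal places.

ρ_J = max_k |cos(kπ/76)| = cos(π/76) = 0.99915
√(1−ρ_J²) = |sin(π/76)| = 0.041325
Then 2/(1+√(1−ρ_J²)) = 2/(1+0.041325); ω* = 2/1.041325 = 1.92063.
Hence ρ(B_{ω*}) = 1.92063 − 1 = 0.92063.

ω* = 1.92063, ρ_SOR = 0.92063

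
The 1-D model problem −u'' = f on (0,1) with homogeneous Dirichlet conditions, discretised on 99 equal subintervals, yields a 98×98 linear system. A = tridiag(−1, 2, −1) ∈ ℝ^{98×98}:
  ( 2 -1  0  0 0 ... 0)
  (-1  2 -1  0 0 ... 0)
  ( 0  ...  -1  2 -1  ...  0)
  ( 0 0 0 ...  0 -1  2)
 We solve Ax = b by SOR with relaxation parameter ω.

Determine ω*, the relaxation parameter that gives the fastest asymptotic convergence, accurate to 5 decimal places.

ω* = 1.93850

With n=98, ρ(Jacobi) = cos(π/99) = 0.99950.
1 − cos²(π/99) = sin²(π/99) ⇒ √(1−ρ_J²) = sin(π/99) = 0.031728.
ω* = 2/(1+0.031728) = 1.93850
ρ_SOR = ω* − 1 = 1.93850 − 1 = 0.93850.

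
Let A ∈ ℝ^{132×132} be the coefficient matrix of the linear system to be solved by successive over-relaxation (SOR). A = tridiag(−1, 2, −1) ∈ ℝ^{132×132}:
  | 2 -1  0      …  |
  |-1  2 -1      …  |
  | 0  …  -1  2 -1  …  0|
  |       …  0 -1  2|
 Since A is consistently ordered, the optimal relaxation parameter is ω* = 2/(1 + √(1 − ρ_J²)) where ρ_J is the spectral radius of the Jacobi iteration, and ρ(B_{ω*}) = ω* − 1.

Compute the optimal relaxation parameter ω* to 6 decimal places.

ω* = 1.953852

B_J for the 132×132 system has eigenvalues cos(kπ/133); ρ_J = cos(π/133) = 0.999721.
√(1−ρ_J²) = |sin(π/133)| = 0.0236188
[ω*] 2 ÷ (1 + 0.0236188) = 2 ÷ 1.0236188 = 1.953852.
ρ(B_{ω*}) = ω*−1 = 0.953852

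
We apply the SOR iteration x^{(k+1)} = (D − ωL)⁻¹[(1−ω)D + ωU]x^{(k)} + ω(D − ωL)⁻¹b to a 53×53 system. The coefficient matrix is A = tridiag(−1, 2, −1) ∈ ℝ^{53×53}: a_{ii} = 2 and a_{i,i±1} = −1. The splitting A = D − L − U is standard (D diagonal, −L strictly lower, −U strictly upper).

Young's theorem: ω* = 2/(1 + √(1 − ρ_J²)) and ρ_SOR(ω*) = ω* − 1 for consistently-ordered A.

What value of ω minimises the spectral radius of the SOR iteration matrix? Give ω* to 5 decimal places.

ρ_J = max_k |cos(kπ/54)| = cos(π/54) = 0.99831
√(1 − cos²(π/54)) = sin(π/54) ≈ 0.058145.
So ω* = 2/1.058145 = 1.89010 (Young).
ρ(B_{ω*}) = ω*−1 = 0.89010

ω* = 1.89010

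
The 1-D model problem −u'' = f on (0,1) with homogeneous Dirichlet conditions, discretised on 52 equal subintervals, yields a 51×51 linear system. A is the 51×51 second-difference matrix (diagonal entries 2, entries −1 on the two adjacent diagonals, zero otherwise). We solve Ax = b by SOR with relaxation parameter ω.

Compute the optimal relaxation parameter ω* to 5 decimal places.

n=51: λ(B_J) = 1 − λ(A)/2 = cos(kπ/52); k=1 gives ρ_J = 0.99818.
√(1−ρ_J²) = |sin(π/52)| = 0.060378
ω* = 2 / (1 + 0.060378) = 2 / 1.060378 ≈ 1.88612.
ρ_SOR = ω* − 1 = 1.88612 − 1 = 0.88612.

ω* = 1.88612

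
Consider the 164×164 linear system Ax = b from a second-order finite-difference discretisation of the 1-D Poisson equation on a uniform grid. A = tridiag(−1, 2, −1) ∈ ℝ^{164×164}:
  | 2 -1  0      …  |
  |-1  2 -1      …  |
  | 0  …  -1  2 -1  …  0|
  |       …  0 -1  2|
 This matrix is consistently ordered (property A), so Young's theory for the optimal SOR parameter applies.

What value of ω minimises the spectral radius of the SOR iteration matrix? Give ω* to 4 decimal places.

ω* = 1.9626

spectrum of D⁻¹(L+U) = {cos(kπ/165) : 1≤k≤164}; ρ_J = cos(π/165) = 0.9998.
root = sin(π/165) = 0.01904  (since 1−cos² = sin²).
[ω*] 2 ÷ (1 + 0.01904) = 2 ÷ 1.01904 = 1.9626.
ρ_SOR = ω* − 1 ≈ 0.9626.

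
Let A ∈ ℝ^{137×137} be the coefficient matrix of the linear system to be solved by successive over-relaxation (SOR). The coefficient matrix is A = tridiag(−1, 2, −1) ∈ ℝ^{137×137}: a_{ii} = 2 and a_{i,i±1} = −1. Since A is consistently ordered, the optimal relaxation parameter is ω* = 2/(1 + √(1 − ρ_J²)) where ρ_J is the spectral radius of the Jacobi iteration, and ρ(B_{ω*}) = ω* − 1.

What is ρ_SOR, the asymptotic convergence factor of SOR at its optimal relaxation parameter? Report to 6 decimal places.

½·tridiag(1,0,1) at n=137: λ_k = cos(kπ/138); max |λ| at k=1 ⇒ ρ_J = cos(π/138) ≈ 0.999741.
√(1−ρ_J²) simplifies to sin(π/138) = 0.0227632.
Then 2/(1+√(1−ρ_J²)) = 2/(1+0.0227632); ω* = 2/1.0227632 = 1.955487.
ρ_SOR = ω* − 1 = 1.955487 − 1 = 0.955487.

ρ_SOR = 0.955487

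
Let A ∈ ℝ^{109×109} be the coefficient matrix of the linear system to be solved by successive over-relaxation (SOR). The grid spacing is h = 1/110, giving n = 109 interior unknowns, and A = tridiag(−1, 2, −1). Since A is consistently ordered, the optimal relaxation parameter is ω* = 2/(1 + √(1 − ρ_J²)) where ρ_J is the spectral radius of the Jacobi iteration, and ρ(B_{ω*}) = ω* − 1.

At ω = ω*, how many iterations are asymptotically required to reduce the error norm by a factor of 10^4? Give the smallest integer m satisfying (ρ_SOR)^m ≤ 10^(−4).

[ρ_J] n=109: ρ(B_J) = cos(π/(n+1)) = cos(π/110) = 0.9995922.
root = sin(π/110) = 0.0285561  (since 1−cos² = sin²).
ω* = 2 / (1 + 0.0285561) = 2 / 1.0285561 ≈ 1.9444734.
ρ_SOR = ω* − 1 = 1.9444734 − 1 = 0.9444734.
4·ln10 = 9.21034; −ln(0.9444734) = 0.0571278; m = ⌈9.21034/0.0571278⌉ = ⌈161.223⌉ = 162.

m = 162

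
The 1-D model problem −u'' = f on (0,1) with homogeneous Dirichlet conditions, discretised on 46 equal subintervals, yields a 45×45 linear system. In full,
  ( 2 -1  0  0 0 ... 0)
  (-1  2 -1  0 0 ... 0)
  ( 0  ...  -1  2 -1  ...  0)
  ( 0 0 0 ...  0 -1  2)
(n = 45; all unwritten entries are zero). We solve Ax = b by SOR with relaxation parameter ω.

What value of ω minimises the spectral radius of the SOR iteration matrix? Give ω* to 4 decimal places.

[ρ_J] n=45: ρ(B_J) = cos(π/(n+1)) = cos(π/46) = 0.9977.
√(1−ρ_J²) simplifies to sin(π/46) = 0.06824.
ω* = 2/(1 + 0.06824) = 2/1.06824 = 1.8722.
and ρ(B_{ω*}) = 1.8722 − 1 = 0.8722.

ω* = 1.8722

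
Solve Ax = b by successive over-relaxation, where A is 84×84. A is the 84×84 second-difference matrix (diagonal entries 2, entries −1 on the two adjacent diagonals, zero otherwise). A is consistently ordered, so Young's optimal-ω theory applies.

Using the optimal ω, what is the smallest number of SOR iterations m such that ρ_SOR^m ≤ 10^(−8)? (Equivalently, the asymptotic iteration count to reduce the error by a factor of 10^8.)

m = 250

With n=84, ρ(Jacobi) = cos(π/85) = 0.9993171.
1 − cos²(π/85) = sin²(π/85) ⇒ √(1−ρ_J²) = sin(π/85) = 0.0369515.
Young: ω* = 2/(1+√(1−ρ_J²)) = 2/(1+0.0369515) = 2/1.0369515 = 1.9287305.
Hence ρ(B_{ω*}) = 1.9287305 − 1 = 0.9287305.
(0.9287305)^m ≤ 10^{−8}  ⇒  m·ln(0.9287305) ≤ −8·ln10  ⇒  m ≥ 249.141  ⇒  m = 250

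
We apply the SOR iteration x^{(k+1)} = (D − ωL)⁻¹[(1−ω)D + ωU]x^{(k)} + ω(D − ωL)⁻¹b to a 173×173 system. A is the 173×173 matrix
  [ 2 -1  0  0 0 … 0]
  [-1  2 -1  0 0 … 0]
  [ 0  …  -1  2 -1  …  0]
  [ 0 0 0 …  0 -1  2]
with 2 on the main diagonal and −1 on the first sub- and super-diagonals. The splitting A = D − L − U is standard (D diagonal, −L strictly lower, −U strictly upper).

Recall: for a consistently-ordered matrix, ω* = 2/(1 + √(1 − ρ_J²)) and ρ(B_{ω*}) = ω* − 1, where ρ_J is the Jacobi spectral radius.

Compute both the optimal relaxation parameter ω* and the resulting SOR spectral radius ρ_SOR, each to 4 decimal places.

ω* = 1.9645, ρ_SOR = 0.9645

ρ_J = max_k |cos(kπ/174)| = cos(π/174) = 0.9998
1 − cos²(π/174) = sin²(π/174) ⇒ √(1−ρ_J²) = sin(π/174) = 0.01805.
ω* = 2 / (1 + 0.01805) = 2 / 1.01805 ≈ 1.9645.
At ω = 1.9645 every |λ(B_ω)| = ω−1, so ρ_SOR = 0.9645.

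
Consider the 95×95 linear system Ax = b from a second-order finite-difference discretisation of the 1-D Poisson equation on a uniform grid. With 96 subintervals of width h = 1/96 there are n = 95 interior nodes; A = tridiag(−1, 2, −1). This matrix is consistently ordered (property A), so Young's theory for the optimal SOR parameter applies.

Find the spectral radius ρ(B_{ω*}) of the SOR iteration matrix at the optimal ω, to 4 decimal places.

B_J for the 95×95 system has eigenvalues cos(kπ/96); ρ_J = cos(π/96) = 0.9995.
√(1−ρ_J²) simplifies to sin(π/96) = 0.03272.
ω* = 2/(1+0.03272) = 1.9366
and ρ(B_{ω*}) = 1.9366 − 1 = 0.9366.

ρ_SOR = 0.9366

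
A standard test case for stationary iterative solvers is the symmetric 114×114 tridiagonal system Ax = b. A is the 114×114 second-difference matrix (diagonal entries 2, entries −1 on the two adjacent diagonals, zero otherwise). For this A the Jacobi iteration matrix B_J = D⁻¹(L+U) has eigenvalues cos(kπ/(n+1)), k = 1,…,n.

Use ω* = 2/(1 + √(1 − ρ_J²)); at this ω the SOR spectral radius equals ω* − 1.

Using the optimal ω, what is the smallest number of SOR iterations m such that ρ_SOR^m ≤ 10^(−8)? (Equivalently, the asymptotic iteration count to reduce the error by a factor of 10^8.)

m = 338

[ρ_J] n=114: ρ(B_J) = cos(π/(n+1)) = cos(π/115) = 0.9996269.
root = sin(π/115) = 0.0273148  (since 1−cos² = sin²).
ω* = 2/(1+0.0273148) = 1.9468229
At ω = 1.9468229 every |λ(B_ω)| = ω−1, so ρ_SOR = 0.9468229.
m ≥ 8·ln10 / (−ln 0.9468229) = 337.109; smallest integer m = 338.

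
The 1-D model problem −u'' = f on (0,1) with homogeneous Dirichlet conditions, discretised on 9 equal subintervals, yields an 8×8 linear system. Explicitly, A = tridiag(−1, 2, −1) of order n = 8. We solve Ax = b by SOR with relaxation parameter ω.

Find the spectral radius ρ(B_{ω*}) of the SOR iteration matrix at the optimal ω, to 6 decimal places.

ρ_SOR = 0.490291

B_J for the 8×8 system has eigenvalues cos(kπ/9); ρ_J = cos(π/9) = 0.939693.
√(1−ρ_J²) = |sin(π/9)| = 0.3420201
ω* = 2/(1+0.3420201) = 1.490291
Hence ρ(B_{ω*}) = 1.490291 − 1 = 0.490291.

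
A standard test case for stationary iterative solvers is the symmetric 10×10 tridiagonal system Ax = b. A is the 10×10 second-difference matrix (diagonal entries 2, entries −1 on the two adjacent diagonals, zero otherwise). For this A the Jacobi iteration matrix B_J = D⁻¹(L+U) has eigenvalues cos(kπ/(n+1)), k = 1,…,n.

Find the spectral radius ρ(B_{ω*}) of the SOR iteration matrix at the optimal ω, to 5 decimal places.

ρ_SOR = 0.56039

spectrum of D⁻¹(L+U) = {cos(kπ/11) : 1≤k≤10}; ρ_J = cos(π/11) = 0.95949.
√(1 − cos²(π/11)) = sin(π/11) ≈ 0.281733.
So ω* = 2/1.281733 = 1.56039 (Young).
ρ_SOR = ω* − 1 ≈ 0.56039.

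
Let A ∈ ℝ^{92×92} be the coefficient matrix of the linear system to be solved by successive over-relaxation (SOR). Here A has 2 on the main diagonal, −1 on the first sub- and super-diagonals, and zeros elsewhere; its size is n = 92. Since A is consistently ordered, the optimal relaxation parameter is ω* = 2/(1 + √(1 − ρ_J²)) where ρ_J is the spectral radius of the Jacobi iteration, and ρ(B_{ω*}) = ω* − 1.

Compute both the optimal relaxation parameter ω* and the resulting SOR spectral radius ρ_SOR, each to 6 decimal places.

spectrum of D⁻¹(L+U) = {cos(kπ/93) : 1≤k≤92}; ρ_J = cos(π/93) = 0.999429.
root = sin(π/93) = 0.0337741  (since 1−cos² = sin²).
ω* = 2 / (1 + 0.0337741) = 2 / 1.0337741 ≈ 1.934659.
Hence ρ(B_{ω*}) = 1.934659 − 1 = 0.934659.

ω* = 1.934659, ρ_SOR = 0.934659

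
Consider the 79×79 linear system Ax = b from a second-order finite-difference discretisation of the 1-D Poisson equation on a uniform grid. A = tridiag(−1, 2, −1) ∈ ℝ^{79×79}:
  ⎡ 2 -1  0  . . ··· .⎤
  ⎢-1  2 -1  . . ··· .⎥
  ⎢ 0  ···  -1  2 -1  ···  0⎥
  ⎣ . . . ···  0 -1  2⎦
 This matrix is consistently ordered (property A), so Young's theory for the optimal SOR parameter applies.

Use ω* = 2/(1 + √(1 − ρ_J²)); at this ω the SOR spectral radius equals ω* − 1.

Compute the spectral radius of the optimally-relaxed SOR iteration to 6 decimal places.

ρ_J = max_k |cos(kπ/80)| = cos(π/80) = 0.999229
root = sin(π/80) = 0.0392598  (since 1−cos² = sin²).
Then 2/(1+√(1−ρ_J²)) = 2/(1+0.0392598); ω* = 2/1.0392598 = 1.924447.
At ω = 1.924447 every |λ(B_ω)| = ω−1, so ρ_SOR = 0.924447.

ρ_SOR = 0.924447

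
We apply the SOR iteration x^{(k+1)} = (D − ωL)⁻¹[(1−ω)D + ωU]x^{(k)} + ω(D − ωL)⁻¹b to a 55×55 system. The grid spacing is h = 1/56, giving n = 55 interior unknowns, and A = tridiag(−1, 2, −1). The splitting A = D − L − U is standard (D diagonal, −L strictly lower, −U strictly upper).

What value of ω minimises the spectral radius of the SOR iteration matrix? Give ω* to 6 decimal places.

ω* = 1.893813

ρ_J = max_k |cos(kπ/56)| = cos(π/56) = 0.998427
√(1−ρ_J²) = |sin(π/56)| = 0.0560704
Then 2/(1+√(1−ρ_J²)) = 2/(1+0.0560704); ω* = 2/1.0560704 = 1.893813.
[ρ_SOR] ω* − 1 = 0.893813.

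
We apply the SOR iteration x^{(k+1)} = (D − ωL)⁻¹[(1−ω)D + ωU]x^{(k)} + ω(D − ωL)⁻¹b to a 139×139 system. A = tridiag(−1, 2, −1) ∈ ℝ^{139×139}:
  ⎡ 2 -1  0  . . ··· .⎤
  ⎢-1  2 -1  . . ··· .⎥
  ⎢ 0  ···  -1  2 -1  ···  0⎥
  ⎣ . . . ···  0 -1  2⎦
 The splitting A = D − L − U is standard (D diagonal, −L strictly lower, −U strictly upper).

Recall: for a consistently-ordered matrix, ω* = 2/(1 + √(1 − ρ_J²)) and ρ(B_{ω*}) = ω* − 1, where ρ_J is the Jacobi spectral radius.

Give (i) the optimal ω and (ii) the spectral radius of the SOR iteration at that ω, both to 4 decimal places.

ω* = 1.9561, ρ_SOR = 0.9561

[ρ_J] n=139: ρ(B_J) = cos(π/(n+1)) = cos(π/140) = 0.9997.
√(1 − cos²(π/140)) = sin(π/140) ≈ 0.02244.
ω* = 2/(1+0.02244) = 1.9561
and ρ(B_{ω*}) = 1.9561 − 1 = 0.9561.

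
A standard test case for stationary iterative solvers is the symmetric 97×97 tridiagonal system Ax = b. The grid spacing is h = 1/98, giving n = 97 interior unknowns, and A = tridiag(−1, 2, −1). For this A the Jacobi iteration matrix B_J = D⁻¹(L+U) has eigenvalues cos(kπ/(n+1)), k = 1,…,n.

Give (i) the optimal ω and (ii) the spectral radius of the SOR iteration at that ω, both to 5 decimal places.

spectrum of D⁻¹(L+U) = {cos(kπ/98) : 1≤k≤97}; ρ_J = cos(π/98) = 0.99949.
√(1−ρ_J²) simplifies to sin(π/98) = 0.032052.
So ω* = 2/1.032052 = 1.93789 (Young).
Hence ρ(B_{ω*}) = 1.93789 − 1 = 0.93789.

ω* = 1.93789, ρ_SOR = 0.93789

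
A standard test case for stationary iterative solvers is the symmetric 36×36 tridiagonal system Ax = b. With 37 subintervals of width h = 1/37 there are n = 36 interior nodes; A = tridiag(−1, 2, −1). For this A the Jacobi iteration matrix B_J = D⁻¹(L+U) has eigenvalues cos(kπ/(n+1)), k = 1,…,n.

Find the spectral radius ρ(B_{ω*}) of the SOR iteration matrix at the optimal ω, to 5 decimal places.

ρ_SOR = 0.84365

n=36: λ(B_J) = 1 − λ(A)/2 = cos(kπ/37); k=1 gives ρ_J = 0.99640.
√(1−ρ_J²) simplifies to sin(π/37) = 0.084806.
[ω*] 2 ÷ (1 + 0.084806) = 2 ÷ 1.084806 = 1.84365.
Hence ρ(B_{ω*}) = 1.84365 − 1 = 0.84365.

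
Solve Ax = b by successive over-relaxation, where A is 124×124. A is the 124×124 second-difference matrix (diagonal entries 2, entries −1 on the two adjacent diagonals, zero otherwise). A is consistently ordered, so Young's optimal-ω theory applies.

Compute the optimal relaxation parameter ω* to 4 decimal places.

With n=124, ρ(Jacobi) = cos(π/125) = 0.9997.
1 − cos²(π/125) = sin²(π/125) ⇒ √(1−ρ_J²) = sin(π/125) = 0.02513.
Young: ω* = 2/(1+√(1−ρ_J²)) = 2/(1+0.02513) = 2/1.02513 = 1.9510.
At ω = 1.9510 every |λ(B_ω)| = ω−1, so ρ_SOR = 0.9510.

ω* = 1.9510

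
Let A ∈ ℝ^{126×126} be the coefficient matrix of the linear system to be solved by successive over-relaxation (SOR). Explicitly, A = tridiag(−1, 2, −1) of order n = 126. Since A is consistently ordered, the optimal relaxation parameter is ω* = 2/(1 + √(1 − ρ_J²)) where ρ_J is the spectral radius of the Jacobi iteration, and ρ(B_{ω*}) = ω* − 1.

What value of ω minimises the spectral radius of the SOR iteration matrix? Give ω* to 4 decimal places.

[ρ_J] n=126: ρ(B_J) = cos(π/(n+1)) = cos(π/127) = 0.9997.
√(1−ρ_J²) simplifies to sin(π/127) = 0.02473.
So ω* = 2/1.02473 = 1.9517 (Young).
ρ_SOR = ω* − 1 = 1.9517 − 1 = 0.9517.

ω* = 1.9517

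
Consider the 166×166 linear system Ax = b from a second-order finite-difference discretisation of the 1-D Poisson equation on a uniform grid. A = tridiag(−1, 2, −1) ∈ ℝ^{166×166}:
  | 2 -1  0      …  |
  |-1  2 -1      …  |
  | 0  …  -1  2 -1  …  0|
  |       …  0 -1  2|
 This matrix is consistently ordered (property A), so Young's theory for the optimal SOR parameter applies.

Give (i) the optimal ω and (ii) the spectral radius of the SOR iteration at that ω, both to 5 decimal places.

n=166: λ(B_J) = 1 − λ(A)/2 = cos(kπ/167); k=1 gives ρ_J = 0.99982.
root = sin(π/167) = 0.018811  (since 1−cos² = sin²).
ω* = 2/(1 + 0.018811) = 2/1.018811 = 1.96307.
ρ(B_{ω*}) = ω*−1 = 0.96307

ω* = 1.96307, ρ_SOR = 0.96307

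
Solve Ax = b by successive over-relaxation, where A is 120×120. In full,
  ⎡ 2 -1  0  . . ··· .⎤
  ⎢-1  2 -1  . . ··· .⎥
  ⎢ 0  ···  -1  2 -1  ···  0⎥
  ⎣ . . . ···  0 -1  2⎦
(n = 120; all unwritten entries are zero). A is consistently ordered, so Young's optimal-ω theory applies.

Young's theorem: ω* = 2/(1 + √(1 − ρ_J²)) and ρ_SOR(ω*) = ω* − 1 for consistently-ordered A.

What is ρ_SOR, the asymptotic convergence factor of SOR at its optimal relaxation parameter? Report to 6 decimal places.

ρ_SOR = 0.949392

spectrum of D⁻¹(L+U) = {cos(kπ/121) : 1≤k≤120}; ρ_J = cos(π/121) = 0.999663.
1 − cos²(π/121) = sin²(π/121) ⇒ √(1−ρ_J²) = sin(π/121) = 0.0259607.
Then 2/(1+√(1−ρ_J²)) = 2/(1+0.0259607); ω* = 2/1.0259607 = 1.949392.
[ρ_SOR] ω* − 1 = 0.949392.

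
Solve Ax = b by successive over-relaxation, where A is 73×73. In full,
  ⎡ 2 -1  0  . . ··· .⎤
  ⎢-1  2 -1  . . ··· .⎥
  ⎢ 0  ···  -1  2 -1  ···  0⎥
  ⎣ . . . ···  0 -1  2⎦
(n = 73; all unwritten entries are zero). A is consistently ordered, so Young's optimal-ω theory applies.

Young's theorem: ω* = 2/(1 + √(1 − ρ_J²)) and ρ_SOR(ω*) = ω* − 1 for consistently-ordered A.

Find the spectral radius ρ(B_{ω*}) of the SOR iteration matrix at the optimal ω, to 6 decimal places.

ρ_SOR = 0.918573

½·tridiag(1,0,1) at n=73: λ_k = cos(kπ/74); max |λ| at k=1 ⇒ ρ_J = cos(π/74) ≈ 0.999099.
√(1−ρ_J²) simplifies to sin(π/74) = 0.0424412.
Then 2/(1+√(1−ρ_J²)) = 2/(1+0.0424412); ω* = 2/1.0424412 = 1.918573.
ρ_SOR = ω* − 1 = 1.918573 − 1 = 0.918573.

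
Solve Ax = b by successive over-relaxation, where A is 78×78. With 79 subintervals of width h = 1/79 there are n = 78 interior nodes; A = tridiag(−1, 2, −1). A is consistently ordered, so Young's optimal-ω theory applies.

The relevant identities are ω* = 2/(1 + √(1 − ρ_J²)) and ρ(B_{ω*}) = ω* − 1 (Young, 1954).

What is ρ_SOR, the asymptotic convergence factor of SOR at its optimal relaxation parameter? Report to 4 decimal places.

ρ_SOR = 0.9235

ρ_J = max_k |cos(kπ/79)| = cos(π/79) = 0.9992
√(1−ρ_J²) simplifies to sin(π/79) = 0.03976.
So ω* = 2/1.03976 = 1.9235 (Young).
and ρ(B_{ω*}) = 1.9235 − 1 = 0.9235.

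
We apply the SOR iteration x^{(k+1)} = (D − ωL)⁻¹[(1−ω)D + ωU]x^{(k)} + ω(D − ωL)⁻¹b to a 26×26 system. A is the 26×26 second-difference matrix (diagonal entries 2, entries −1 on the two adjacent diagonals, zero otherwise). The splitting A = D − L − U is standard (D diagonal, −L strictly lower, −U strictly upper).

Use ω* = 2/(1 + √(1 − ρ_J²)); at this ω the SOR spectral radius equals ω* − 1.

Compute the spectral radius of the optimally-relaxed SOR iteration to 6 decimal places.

n=26: λ(B_J) = 1 − λ(A)/2 = cos(kπ/27); k=1 gives ρ_J = 0.993238.
root = sin(π/27) = 0.1160929  (since 1−cos² = sin²).
Then 2/(1+√(1−ρ_J²)) = 2/(1+0.1160929); ω* = 2/1.1160929 = 1.791966.
and ρ(B_{ω*}) = 1.791966 − 1 = 0.791966.

ρ_SOR = 0.791966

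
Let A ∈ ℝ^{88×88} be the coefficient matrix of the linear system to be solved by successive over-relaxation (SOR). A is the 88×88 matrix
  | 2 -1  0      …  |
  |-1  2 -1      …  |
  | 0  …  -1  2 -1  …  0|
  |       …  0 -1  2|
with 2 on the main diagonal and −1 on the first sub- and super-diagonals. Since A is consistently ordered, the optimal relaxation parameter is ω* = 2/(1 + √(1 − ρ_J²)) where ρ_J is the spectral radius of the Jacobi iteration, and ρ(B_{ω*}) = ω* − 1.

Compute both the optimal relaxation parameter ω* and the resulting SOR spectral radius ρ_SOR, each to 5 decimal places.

spectrum of D⁻¹(L+U) = {cos(kπ/89) : 1≤k≤88}; ρ_J = cos(π/89) = 0.99938.
√(1−ρ_J²) = |sin(π/89)| = 0.035291
Young: ω* = 2/(1+√(1−ρ_J²)) = 2/(1+0.035291) = 2/1.035291 = 1.93182.
At ω = 1.93182 every |λ(B_ω)| = ω−1, so ρ_SOR = 0.93182.

ω* = 1.93182, ρ_SOR = 0.93182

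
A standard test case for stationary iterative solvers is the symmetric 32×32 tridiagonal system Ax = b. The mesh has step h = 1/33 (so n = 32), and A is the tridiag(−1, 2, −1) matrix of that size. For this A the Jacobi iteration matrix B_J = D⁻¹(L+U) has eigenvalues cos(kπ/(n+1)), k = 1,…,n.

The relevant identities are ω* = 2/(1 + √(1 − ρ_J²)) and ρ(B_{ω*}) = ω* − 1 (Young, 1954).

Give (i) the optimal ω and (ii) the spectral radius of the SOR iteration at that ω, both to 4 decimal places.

With n=32, ρ(Jacobi) = cos(π/33) = 0.9955.
√(1−ρ_J²) = |sin(π/33)| = 0.09506
ω* = 2/(1 + 0.09506) = 2/1.09506 = 1.8264.
[ρ_SOR] ω* − 1 = 0.8264.

ω* = 1.8264, ρ_SOR = 0.8264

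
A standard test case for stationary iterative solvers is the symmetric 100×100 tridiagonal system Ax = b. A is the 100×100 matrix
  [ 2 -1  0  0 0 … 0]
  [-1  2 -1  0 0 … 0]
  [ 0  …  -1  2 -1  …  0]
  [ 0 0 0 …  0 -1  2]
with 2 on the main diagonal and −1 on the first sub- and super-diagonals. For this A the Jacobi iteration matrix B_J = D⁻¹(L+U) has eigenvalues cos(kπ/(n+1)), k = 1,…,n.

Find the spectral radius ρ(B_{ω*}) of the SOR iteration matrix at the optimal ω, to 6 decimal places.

ρ_SOR = 0.939676

With n=100, ρ(Jacobi) = cos(π/101) = 0.999516.
√(1−ρ_J²) simplifies to sin(π/101) = 0.0310999.
Then 2/(1+√(1−ρ_J²)) = 2/(1+0.0310999); ω* = 2/1.0310999 = 1.939676.
ρ_SOR = ω* − 1 ≈ 0.939676.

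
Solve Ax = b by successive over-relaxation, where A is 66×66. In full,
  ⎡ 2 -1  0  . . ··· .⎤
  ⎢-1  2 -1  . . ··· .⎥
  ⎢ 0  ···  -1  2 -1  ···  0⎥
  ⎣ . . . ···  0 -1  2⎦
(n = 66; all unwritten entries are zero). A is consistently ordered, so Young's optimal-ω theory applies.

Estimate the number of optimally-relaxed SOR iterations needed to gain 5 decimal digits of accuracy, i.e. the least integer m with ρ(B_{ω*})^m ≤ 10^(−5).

m = 123

[ρ_J] n=66: ρ(B_J) = cos(π/(n+1)) = cos(π/67) = 0.9989009.
√(1−ρ_J²) = |sin(π/67)| = 0.0468723
ω* = 2/(1 + 0.0468723) = 2/1.0468723 = 1.9104527.
[ρ_SOR] ω* − 1 = 0.9104527.
ρ_SOR^m ≤ 10^(−5) ⇔ m ≥ 5·ln10/(−ln 0.9104527) = 11.5129/0.0938133 = 122.721; m = ⌈122.721⌉ = 123.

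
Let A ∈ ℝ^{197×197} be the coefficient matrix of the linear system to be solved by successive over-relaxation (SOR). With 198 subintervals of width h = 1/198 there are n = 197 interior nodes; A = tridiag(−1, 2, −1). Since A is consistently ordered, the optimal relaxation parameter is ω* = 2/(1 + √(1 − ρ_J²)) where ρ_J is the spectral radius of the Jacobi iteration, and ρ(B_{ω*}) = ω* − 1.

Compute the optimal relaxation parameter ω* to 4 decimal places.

B_J for the 197×197 system has eigenvalues cos(kπ/198); ρ_J = cos(π/198) = 0.9999.
√(1 − cos²(π/198)) = sin(π/198) ≈ 0.01587.
ω* = 2 / (1 + 0.01587) = 2 / 1.01587 ≈ 1.9688.
ρ_SOR = ω* − 1 = 1.9688 − 1 = 0.9688.

ω* = 1.9688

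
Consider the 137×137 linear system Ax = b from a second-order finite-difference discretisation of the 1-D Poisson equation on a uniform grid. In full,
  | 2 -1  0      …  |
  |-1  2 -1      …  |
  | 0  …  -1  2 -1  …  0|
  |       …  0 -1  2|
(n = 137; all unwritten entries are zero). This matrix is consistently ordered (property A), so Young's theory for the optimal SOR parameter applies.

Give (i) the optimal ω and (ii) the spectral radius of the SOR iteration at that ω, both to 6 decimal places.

[ρ_J] n=137: ρ(B_J) = cos(π/(n+1)) = cos(π/138) = 0.999741.
√(1 − cos²(π/138)) = sin(π/138) ≈ 0.0227632.
ω* = 2 / (1 + 0.0227632) = 2 / 1.0227632 ≈ 1.955487.
and ρ(B_{ω*}) = 1.955487 − 1 = 0.955487.

ω* = 1.955487, ρ_SOR = 0.955487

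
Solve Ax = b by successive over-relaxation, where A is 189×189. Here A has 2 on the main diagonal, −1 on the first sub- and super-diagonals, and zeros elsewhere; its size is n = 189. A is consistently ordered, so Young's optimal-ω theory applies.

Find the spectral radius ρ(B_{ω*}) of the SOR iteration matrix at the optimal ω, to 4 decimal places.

ρ_SOR = 0.9675

With n=189, ρ(Jacobi) = cos(π/190) = 0.9999.
1 − cos²(π/190) = sin²(π/190) ⇒ √(1−ρ_J²) = sin(π/190) = 0.01653.
ω* = 2 / (1 + 0.01653) = 2 / 1.01653 ≈ 1.9675.
At ω = 1.9675 every |λ(B_ω)| = ω−1, so ρ_SOR = 0.9675.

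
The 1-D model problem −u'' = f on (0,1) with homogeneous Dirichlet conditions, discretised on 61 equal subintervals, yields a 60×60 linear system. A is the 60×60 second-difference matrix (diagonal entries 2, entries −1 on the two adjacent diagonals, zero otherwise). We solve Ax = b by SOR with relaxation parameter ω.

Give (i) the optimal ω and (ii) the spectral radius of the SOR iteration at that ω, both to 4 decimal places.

ω* = 1.9021, ρ_SOR = 0.9021

½·tridiag(1,0,1) at n=60: λ_k = cos(kπ/61); max |λ| at k=1 ⇒ ρ_J = cos(π/61) ≈ 0.9987.
√(1 − cos²(π/61)) = sin(π/61) ≈ 0.05148.
ω* = 2 / (1 + 0.05148) = 2 / 1.05148 ≈ 1.9021.
At ω = 1.9021 every |λ(B_ω)| = ω−1, so ρ_SOR = 0.9021.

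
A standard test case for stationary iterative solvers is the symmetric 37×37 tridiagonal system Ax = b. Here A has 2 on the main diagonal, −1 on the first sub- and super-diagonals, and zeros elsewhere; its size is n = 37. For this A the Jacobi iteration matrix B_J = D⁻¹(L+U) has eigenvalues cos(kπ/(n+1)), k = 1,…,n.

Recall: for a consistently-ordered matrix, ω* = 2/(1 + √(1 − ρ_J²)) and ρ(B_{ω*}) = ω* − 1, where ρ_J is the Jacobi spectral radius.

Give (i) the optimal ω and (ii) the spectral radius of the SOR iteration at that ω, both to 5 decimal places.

ω* = 1.84744, ρ_SOR = 0.84744

n=37: λ(B_J) = 1 − λ(A)/2 = cos(kπ/38); k=1 gives ρ_J = 0.99658.
1 − cos²(π/38) = sin²(π/38) ⇒ √(1−ρ_J²) = sin(π/38) = 0.082579.
Young: ω* = 2/(1+√(1−ρ_J²)) = 2/(1+0.082579) = 2/1.082579 = 1.84744.
ρ_SOR = ω* − 1 = 1.84744 − 1 = 0.84744.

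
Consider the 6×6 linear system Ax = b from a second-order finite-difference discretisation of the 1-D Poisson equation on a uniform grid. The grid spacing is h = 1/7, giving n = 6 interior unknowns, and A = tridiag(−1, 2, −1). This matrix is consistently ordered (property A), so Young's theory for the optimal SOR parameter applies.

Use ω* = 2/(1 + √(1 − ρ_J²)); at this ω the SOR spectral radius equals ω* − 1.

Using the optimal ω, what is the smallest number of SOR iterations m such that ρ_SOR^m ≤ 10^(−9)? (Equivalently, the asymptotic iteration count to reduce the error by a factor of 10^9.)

m = 23

B_J for the 6×6 system has eigenvalues cos(kπ/7); ρ_J = cos(π/7) = 0.9009689.
1 − cos²(π/7) = sin²(π/7) ⇒ √(1−ρ_J²) = sin(π/7) = 0.4338837.
ω* = 2/(1 + 0.4338837) = 2/1.4338837 = 1.3948133.
Hence ρ(B_{ω*}) = 1.3948133 − 1 = 0.3948133.
For 9 digits: m = 9·ln10 / (−ln 0.3948133) = 20.7233/0.929342 = 22.299; round up → m = 23.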